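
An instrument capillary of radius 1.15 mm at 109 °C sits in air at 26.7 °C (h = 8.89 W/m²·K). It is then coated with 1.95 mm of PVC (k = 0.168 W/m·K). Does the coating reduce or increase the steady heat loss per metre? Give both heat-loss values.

increases: 5.29 → 12.3 W/m

Critical radius for a cylinder: r_cr = k/h = 0.0189 m = 1.89 cm.
Outer radius after coating: r₂ = 0.00115 + 0.00195 = 0.00310 m.
Since r₁ < r_cr and r₂ ≤ r_cr, the coating moves toward the maximum at r_cr — heat loss rises.
Bare: R = 1/(2πr₁h) = 15.57 m·K/W; Q = 82.3/15.57 = 5.29 W/m.
Coated: R = R_cond + R_conv = 6.714 m·K/W; Q = 82.3/6.714 = 12.3 W/m.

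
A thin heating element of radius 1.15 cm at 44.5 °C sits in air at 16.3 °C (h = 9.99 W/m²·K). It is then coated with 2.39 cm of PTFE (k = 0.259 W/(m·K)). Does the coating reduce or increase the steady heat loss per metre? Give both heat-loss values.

Critical radius for a cylinder: r_cr = k/h = 0.0259 m = 2.59 cm.
Outer radius after coating: r₂ = 0.0115 + 0.0239 = 0.0354 m.
r₁ < r_cr < r₂: heat loss rises to a maximum at r_cr then falls. Whether the coating helps depends on whether Q(r₂) has dropped back below Q(r₁).
Bare: R = 1/(2πr₁h) = 1.385 m·K/W; Q = 28.2/1.385 = 20.4 W/m.
Coated: R = R_cond + R_conv = 1.141 m·K/W; Q = 28.2/1.141 = 24.7 W/m.

increases: 20.4 → 24.7 W/m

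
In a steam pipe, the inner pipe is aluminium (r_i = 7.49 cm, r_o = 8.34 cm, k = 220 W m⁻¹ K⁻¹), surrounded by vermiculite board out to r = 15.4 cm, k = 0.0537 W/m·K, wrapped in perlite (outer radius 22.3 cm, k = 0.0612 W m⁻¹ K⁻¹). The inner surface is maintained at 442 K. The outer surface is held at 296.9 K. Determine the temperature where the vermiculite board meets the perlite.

T = 347.1 K

Resistance network (inner→outer):
  R'_aluminium = ln(0.0834/0.0749)/(2πk) = 0.1075/(2π·220) = 7.776×10^-5 m·K/W
  R'_vermiculite board = ln(0.154/0.0834)/(2πk) = 0.6133/(2π·0.0537) = 1.818 m·K/W
  R'_perlite = ln(0.223/0.154)/(2πk) = 0.3702/(2π·0.0612) = 0.9628 m·K/W
ΣR = 7.776×10^-5 + 1.818 + 0.9628 = 2.781 m·K/W
Q' = ΔT/ΣR = (442 K − 296.9 K)/2.781 = 52.18 W/m
From the inner boundary to the vermiculite board/perlite interface, ΣR_partial = 1.818 m·K/W.
T_interface = T_in − Q'·ΣR_partial = 442 K − (52.18)(1.818) = 347.1 K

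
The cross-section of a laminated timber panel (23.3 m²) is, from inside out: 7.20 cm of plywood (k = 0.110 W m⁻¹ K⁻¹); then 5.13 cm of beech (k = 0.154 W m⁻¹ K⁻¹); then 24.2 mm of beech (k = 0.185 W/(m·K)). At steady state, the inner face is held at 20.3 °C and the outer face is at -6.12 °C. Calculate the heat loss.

Treat each layer as a resistance in series:
  R_plywood = L/(kA) = 0.0720/(0.110·23.3) = 0.02809 K/W
  R_beech = L/(kA) = 0.0513/(0.154·23.3) = 0.01430 K/W
  R_beech = L/(kA) = 0.0242/(0.185·23.3) = 0.005614 K/W
ΣR = 0.02809 + 0.01430 + 0.005614 = 0.04800 K/W
Q = ΔT/ΣR = (20.3 °C − -6.12 °C)/0.04800 = 550 W

Q = 550 W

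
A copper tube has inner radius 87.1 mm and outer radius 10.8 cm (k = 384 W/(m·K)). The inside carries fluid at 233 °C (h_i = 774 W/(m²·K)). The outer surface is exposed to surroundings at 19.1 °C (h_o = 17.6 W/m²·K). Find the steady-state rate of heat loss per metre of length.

Q' = 2.48 kW/m

Series thermal resistances, inner to outer:
  R'_conv,in = 1/(2πr h) = 1/(2π·0.0871·774) = 0.002361 m·K/W
  R'_copper = ln(0.108/0.0871)/(2πk) = 0.2151/(2π·384) = 8.914×10^-5 m·K/W
  R'_conv,out = 1/(2πr h) = 1/(2π·0.108·17.6) = 0.08373 m·K/W
ΣR = 0.002361 + 8.914×10^-5 + 0.08373 = 0.08618 m·K/W
Q' = ΔT/ΣR = (233 °C − 19.1 °C)/0.08618 = 2480 W/m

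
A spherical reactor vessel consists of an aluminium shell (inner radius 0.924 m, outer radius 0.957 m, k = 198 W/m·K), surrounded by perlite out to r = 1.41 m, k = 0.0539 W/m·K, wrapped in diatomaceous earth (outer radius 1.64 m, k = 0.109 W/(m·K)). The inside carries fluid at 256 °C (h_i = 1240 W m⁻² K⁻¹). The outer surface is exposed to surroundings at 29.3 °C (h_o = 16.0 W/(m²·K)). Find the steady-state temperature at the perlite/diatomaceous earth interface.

Series thermal resistances, inner to outer:
  R_conv,in = 1/(4πr²h) = 1/(4π·0.924²·1240) = 7.517×10^-5 K/W
  R_aluminium = (1/0.924 − 1/0.957)/(4πk) = 0.03732/(4π·198) = 1.500×10^-5 K/W
  R_perlite = (1/0.957 − 1/1.41)/(4πk) = 0.3357/(4π·0.0539) = 0.4956 K/W
  R_diatomaceous earth = (1/1.41 − 1/1.64)/(4πk) = 0.09946/(4π·0.109) = 0.07262 K/W
  R_conv,out = 1/(4πr²h) = 1/(4π·1.64²·16.0) = 0.001849 K/W
ΣR = 7.517×10^-5 + 1.500×10^-5 + 0.4956 + 0.07262 + 0.001849 = 0.5702 K/W
Q = ΔT/ΣR = (256 °C − 29.3 °C)/0.5702 = 397.6 W
From the inner boundary to the perlite/diatomaceous earth interface, ΣR_partial = 0.4957 K/W.
T_interface = T_in − Q·ΣR_partial = 256 °C − (397.6)(0.4957) = 58.9 °C

T = 58.9 °C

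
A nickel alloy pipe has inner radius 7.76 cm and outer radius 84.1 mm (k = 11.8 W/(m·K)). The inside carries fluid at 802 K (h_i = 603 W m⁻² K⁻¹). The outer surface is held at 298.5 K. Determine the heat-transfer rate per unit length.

Resistance network (inner→outer):
  R'_conv,in = 1/(2πr h) = 1/(2π·0.0776·603) = 0.003401 m·K/W
  R'_nickel alloy = ln(0.0841/0.0776)/(2πk) = 0.08044/(2π·11.8) = 0.001085 m·K/W
ΣR = 0.003401 + 0.001085 = 0.004486 m·K/W
Q' = ΔT/ΣR = (802 K − 298.5 K)/0.004486 = 1.12×10^5 W/m

Q' = 112 kW/m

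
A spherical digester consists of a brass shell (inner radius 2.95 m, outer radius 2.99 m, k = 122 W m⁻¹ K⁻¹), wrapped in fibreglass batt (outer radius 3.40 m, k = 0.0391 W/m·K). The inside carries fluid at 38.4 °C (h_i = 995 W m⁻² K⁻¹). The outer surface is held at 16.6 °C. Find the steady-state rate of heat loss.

Q = 266 W

Resistance network (inner→outer):
  R_conv,in = 1/(4πr²h) = 1/(4π·2.95²·995) = 9.190×10^-6 K/W
  R_brass = (1/2.95 − 1/2.99)/(4πk) = 0.004535/(4π·122) = 2.958×10^-6 K/W
  R_fibreglass batt = (1/2.99 − 1/3.40)/(4πk) = 0.04033/(4π·0.0391) = 0.08208 K/W
ΣR = 9.190×10^-6 + 2.958×10^-6 + 0.08208 = 0.08209 K/W
Q = ΔT/ΣR = (38.4 °C − 16.6 °C)/0.08209 = 266 W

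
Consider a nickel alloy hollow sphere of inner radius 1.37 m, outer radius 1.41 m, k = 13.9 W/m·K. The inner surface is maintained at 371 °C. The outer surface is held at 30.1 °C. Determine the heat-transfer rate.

Q = 2.88×10^6 W

Q = 4πk·ΔT/(1/r₁ − 1/r₂) = 4π × 13.9 × 340.9 / (1/1.37 − 1/1.41) = 2.88×10^6 W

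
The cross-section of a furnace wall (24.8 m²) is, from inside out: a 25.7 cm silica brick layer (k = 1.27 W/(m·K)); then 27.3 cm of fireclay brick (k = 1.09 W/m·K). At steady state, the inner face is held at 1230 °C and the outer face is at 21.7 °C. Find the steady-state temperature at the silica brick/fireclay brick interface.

T = 690 °C

Series thermal resistances, inner to outer:
  R_silica brick = L/(kA) = 0.257/(1.27·24.8) = 0.008160 K/W
  R_fireclay brick = L/(kA) = 0.273/(1.09·24.8) = 0.01010 K/W
ΣR = 0.008160 + 0.01010 = 0.01826 K/W
Q = ΔT/ΣR = (1230 °C − 21.7 °C)/0.01826 = 66170 W
From the inner boundary to the silica brick/fireclay brick interface, ΣR_partial = 0.008160 K/W.
T_interface = T_in − Q·ΣR_partial = 1230 °C − (66170)(0.008160) = 690 °C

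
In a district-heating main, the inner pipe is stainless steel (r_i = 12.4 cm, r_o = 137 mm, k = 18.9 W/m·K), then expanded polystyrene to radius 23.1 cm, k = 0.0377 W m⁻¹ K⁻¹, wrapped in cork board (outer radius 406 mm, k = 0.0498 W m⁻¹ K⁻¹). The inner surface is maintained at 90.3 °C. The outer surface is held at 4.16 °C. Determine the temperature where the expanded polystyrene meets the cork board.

T = 42.9 °C

Series thermal resistances, inner to outer:
  R'_stainless steel = ln(0.137/0.124)/(2πk) = 0.09970/(2π·18.9) = 8.396×10^-4 m·K/W
  R'_expanded polystyrene = ln(0.231/0.137)/(2πk) = 0.5224/(2π·0.0377) = 2.206 m·K/W
  R'_cork board = ln(0.406/0.231)/(2πk) = 0.5639/(2π·0.0498) = 1.802 m·K/W
ΣR = 8.396×10^-4 + 2.206 + 1.802 = 4.009 m·K/W
Q' = ΔT/ΣR = (90.3 °C − 4.16 °C)/4.009 = 21.49 W/m
From the inner boundary to the expanded polystyrene/cork board interface, ΣR_partial = 2.207 m·K/W.
T_interface = T_in − Q'·ΣR_partial = 90.3 °C − (21.49)(2.207) = 42.9 °C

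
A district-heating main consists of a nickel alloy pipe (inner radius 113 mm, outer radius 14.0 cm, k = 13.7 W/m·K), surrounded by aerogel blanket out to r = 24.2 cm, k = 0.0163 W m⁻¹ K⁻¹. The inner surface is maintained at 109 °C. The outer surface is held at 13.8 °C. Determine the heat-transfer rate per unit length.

Series thermal resistances, inner to outer:
  R'_nickel alloy = ln(0.140/0.113)/(2πk) = 0.2143/(2π·13.7) = 0.002489 m·K/W
  R'_aerogel blanket = ln(0.242/0.140)/(2πk) = 0.5473/(2π·0.0163) = 5.344 m·K/W
ΣR = 0.002489 + 5.344 = 5.346 m·K/W
Q' = ΔT/ΣR = (109 °C − 13.8 °C)/5.346 = 17.8 W/m

Q' = 17.8 W/m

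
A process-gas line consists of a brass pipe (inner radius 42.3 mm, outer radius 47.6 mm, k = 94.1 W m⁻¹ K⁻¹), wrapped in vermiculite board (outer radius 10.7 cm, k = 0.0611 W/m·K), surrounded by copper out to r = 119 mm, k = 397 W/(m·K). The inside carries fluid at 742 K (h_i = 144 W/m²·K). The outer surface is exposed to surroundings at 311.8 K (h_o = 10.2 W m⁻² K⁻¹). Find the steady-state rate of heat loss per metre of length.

Q' = 190 W/m

Series thermal resistances, inner to outer:
  R'_conv,in = 1/(2πr h) = 1/(2π·0.0423·144) = 0.02613 m·K/W
  R'_brass = ln(0.0476/0.0423)/(2πk) = 0.1180/(2π·94.1) = 1.997×10^-4 m·K/W
  R'_vermiculite board = ln(0.107/0.0476)/(2πk) = 0.8100/(2π·0.0611) = 2.110 m·K/W
  R'_copper = ln(0.119/0.107)/(2πk) = 0.1063/(2π·397) = 4.261×10^-5 m·K/W
  R'_conv,out = 1/(2πr h) = 1/(2π·0.119·10.2) = 0.1311 m·K/W
ΣR = 0.02613 + 1.997×10^-4 + 2.110 + 4.261×10^-5 + 0.1311 = 2.267 m·K/W
Q' = ΔT/ΣR = (742 K − 311.8 K)/2.267 = 190 W/m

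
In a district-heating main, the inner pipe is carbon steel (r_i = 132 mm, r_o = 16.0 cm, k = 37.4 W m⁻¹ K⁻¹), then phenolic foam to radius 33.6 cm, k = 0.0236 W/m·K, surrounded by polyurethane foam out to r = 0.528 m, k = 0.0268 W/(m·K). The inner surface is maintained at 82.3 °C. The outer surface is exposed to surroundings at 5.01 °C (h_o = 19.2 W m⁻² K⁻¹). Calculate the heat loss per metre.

Treat each layer as a resistance in series:
  R'_carbon steel = ln(0.160/0.132)/(2πk) = 0.1924/(2π·37.4) = 8.186×10^-4 m·K/W
  R'_phenolic foam = ln(0.336/0.160)/(2πk) = 0.7419/(2π·0.0236) = 5.004 m·K/W
  R'_polyurethane foam = ln(0.528/0.336)/(2πk) = 0.4520/(2π·0.0268) = 2.684 m·K/W
  R'_conv,out = 1/(2πr h) = 1/(2π·0.528·19.2) = 0.01570 m·K/W
ΣR = 8.186×10^-4 + 5.004 + 2.684 + 0.01570 = 7.705 m·K/W
Q' = ΔT/ΣR = (82.3 °C − 5.01 °C)/7.705 = 10.0 W/m

Q' = 10.0 W/m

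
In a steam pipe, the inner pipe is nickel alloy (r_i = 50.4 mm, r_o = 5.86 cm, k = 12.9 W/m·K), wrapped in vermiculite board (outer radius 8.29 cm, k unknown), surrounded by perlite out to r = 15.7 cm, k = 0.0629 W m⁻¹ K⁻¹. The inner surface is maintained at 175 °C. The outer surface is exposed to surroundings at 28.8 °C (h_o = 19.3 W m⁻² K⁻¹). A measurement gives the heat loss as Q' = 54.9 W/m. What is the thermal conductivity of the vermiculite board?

k = 0.0556 W/m·K

ΣR = ΔT/Q' = |175 − 28.8|/54.9 = 2.663 m·K/W
Known resistances:
  R'_nickel alloy = ln(0.0586/0.0504)/(2πk) = 0.1507/(2π·12.9) = 0.001860 m·K/W
  R'_perlite = ln(0.157/0.0829)/(2πk) = 0.6386/(2π·0.0629) = 1.616 m·K/W
  R'_conv,out = 1/(2πr h) = 1/(2π·0.157·19.3) = 0.05252 m·K/W
R_vermiculite board = ΣR − ΣR_known = 2.663 − 1.670 = 0.9930 m·K/W
ln(r₂/r₁)/(2πk) = 0.9930 ⇒ k = 0.3469/(2π·0.9930) = 0.0556 W/m·K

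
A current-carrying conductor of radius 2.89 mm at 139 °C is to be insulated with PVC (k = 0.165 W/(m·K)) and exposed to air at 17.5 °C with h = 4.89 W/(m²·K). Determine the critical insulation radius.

r_cr = 3.37 cm

For a cylinder, r_cr = k_ins/h = 0.165/4.89 = 0.0337 m = 3.37 cm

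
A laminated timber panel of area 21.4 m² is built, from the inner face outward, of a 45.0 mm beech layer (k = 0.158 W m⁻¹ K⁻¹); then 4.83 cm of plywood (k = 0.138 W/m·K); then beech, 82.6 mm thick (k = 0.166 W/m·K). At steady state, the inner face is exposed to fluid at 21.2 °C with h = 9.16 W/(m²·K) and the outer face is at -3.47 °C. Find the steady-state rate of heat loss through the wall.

Q = 425 W

Resistance network (inner→outer):
  R_conv,in = 1/(hA) = 1/(9.16·21.4) = 0.005101 K/W
  R_beech = L/(kA) = 0.0450/(0.158·21.4) = 0.01331 K/W
  R_plywood = L/(kA) = 0.0483/(0.138·21.4) = 0.01636 K/W
  R_beech = L/(kA) = 0.0826/(0.166·21.4) = 0.02325 K/W
ΣR = 0.005101 + 0.01331 + 0.01636 + 0.02325 = 0.05802 K/W
Q = ΔT/ΣR = (21.2 °C − -3.47 °C)/0.05802 = 425 W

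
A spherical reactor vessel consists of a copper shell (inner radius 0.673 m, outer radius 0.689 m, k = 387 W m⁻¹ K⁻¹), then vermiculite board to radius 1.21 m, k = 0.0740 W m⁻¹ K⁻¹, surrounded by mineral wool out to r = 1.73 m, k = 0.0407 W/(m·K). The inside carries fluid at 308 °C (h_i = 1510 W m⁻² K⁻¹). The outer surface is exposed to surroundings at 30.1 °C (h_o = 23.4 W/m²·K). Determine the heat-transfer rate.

Q = 240 W

Treat each layer as a resistance in series:
  R_conv,in = 1/(4πr²h) = 1/(4π·0.673²·1510) = 1.164×10^-4 K/W
  R_copper = (1/0.673 − 1/0.689)/(4πk) = 0.03451/(4π·387) = 7.095×10^-6 K/W
  R_vermiculite board = (1/0.689 − 1/1.21)/(4πk) = 0.6249/(4π·0.0740) = 0.6720 K/W
  R_mineral wool = (1/1.21 − 1/1.73)/(4πk) = 0.2484/(4π·0.0407) = 0.4857 K/W
  R_conv,out = 1/(4πr²h) = 1/(4π·1.73²·23.4) = 0.001136 K/W
ΣR = 1.164×10^-4 + 7.095×10^-6 + 0.6720 + 0.4857 + 0.001136 = 1.159 K/W
Q = ΔT/ΣR = (308 °C − 30.1 °C)/1.159 = 240 W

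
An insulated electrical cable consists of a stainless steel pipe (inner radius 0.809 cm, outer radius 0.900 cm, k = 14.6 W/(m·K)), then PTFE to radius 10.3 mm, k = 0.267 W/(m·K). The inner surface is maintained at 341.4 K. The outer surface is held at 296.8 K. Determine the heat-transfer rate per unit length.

Series thermal resistances, inner to outer:
  R'_stainless steel = ln(0.00900/0.00809)/(2πk) = 0.1066/(2π·14.6) = 0.001162 m·K/W
  R'_PTFE = ln(0.0103/0.00900)/(2πk) = 0.1349/(2π·0.267) = 0.08042 m·K/W
ΣR = 0.001162 + 0.08042 = 0.08158 m·K/W
Q' = ΔT/ΣR = (341.4 K − 296.8 K)/0.08158 = 547 W/m

Q' = 547 W/m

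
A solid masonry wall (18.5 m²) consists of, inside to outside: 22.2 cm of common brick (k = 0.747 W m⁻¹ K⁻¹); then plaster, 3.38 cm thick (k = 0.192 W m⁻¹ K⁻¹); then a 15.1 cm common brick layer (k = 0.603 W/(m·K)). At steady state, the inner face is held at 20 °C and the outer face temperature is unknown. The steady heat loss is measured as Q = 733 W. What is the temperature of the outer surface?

Sum the resistances:
  R_common brick = L/(kA) = 0.222/(0.747·18.5) = 0.01606 K/W
  R_plaster = L/(kA) = 0.0338/(0.192·18.5) = 0.009516 K/W
  R_common brick = L/(kA) = 0.151/(0.603·18.5) = 0.01354 K/W
ΣR = 0.03912 K/W
ΔT = Q·ΣR = 733 × 0.03912 = 28.67 K
Heat flows outward, so T_out = T_in − ΔT = 20 − 28.67 = -8.67 °C

T_out = -8.67 °C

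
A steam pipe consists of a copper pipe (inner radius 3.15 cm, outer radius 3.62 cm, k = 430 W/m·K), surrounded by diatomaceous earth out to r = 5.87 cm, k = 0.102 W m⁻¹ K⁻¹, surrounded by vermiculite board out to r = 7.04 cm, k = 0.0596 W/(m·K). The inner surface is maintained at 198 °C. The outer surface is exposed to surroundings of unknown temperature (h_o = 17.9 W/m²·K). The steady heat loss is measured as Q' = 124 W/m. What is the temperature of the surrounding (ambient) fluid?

T_out = 28.6 °C

Series resistances:
  R'_copper = ln(0.0362/0.0315)/(2πk) = 0.1391/(2π·430) = 5.147×10^-5 m·K/W
  R'_diatomaceous earth = ln(0.0587/0.0362)/(2πk) = 0.4834/(2π·0.102) = 0.7542 m·K/W
  R'_vermiculite board = ln(0.0704/0.0587)/(2πk) = 0.1818/(2π·0.0596) = 0.4854 m·K/W
  R'_conv,out = 1/(2πr h) = 1/(2π·0.0704·17.9) = 0.1263 m·K/W
ΣR = 1.366 m·K/W
ΔT = Q'·ΣR = 124 × 1.366 = 169.4 K
Heat flows outward, so T_out = T_in − ΔT = 198 − 169.4 = 28.6 °C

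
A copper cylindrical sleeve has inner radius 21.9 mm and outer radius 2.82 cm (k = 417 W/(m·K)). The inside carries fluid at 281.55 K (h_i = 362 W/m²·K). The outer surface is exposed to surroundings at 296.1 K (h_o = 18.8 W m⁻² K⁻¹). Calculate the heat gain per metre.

Q' = 45.4 W/m

Series thermal resistances, inner to outer:
  R'_conv,in = 1/(2πr h) = 1/(2π·0.0219·362) = 0.02008 m·K/W
  R'_copper = ln(0.0282/0.0219)/(2πk) = 0.2528/(2π·417) = 9.650×10^-5 m·K/W
  R'_conv,out = 1/(2πr h) = 1/(2π·0.0282·18.8) = 0.3002 m·K/W
ΣR = 0.02008 + 9.650×10^-5 + 0.3002 = 0.3204 m·K/W
Q' = ΔT/ΣR = (281.55 K − 296.1 K)/0.3204 = -45.4 W/m
(Negative Q' ⇒ heat flows inward; heat gain = 45.4 W/m.)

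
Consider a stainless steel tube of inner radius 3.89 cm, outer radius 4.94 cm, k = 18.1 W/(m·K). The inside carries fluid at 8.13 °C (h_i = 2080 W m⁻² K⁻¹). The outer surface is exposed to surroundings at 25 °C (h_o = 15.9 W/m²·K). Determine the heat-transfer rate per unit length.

Q' = 81.6 W/m

Series thermal resistances, inner to outer:
  R'_conv,in = 1/(2πr h) = 1/(2π·0.0389·2080) = 0.001967 m·K/W
  R'_stainless steel = ln(0.0494/0.0389)/(2πk) = 0.2390/(2π·18.1) = 0.002101 m·K/W
  R'_conv,out = 1/(2πr h) = 1/(2π·0.0494·15.9) = 0.2026 m·K/W
ΣR = 0.001967 + 0.002101 + 0.2026 = 0.2067 m·K/W
Q' = ΔT/ΣR = (8.13 °C − 25 °C)/0.2067 = -81.6 W/m
(Negative Q' ⇒ heat flows inward; heat gain = 81.6 W/m.)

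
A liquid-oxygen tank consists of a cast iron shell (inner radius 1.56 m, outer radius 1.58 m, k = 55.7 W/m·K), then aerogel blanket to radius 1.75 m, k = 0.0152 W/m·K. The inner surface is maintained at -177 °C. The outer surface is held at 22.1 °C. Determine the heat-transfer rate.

Series thermal resistances, inner to outer:
  R_cast iron = (1/1.56 − 1/1.58)/(4πk) = 0.008114/(4π·55.7) = 1.159×10^-5 K/W
  R_aerogel blanket = (1/1.58 − 1/1.75)/(4πk) = 0.06148/(4π·0.0152) = 0.3219 K/W
ΣR = 1.159×10^-5 + 0.3219 = 0.3219 K/W
Q = ΔT/ΣR = (-177 °C − 22.1 °C)/0.3219 = -619 W
(Negative Q ⇒ heat flows inward; heat gain = 619 W.)

Q = 619 W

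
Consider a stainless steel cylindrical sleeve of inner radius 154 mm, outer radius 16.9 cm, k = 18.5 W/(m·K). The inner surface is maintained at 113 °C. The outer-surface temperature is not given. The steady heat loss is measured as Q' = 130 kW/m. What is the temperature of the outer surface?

T_out = 9.1 °C

Sum the resistances:
  R'_stainless steel = ln(0.169/0.154)/(2πk) = 0.09295/(2π·18.5) = 7.996×10^-4 m·K/W
ΣR = 7.996×10^-4 m·K/W
ΔT = Q'·ΣR = 1.30×10^5 × 7.996×10^-4 = 103.9 K
Heat flows outward, so T_out = T_in − ΔT = 113 − 103.9 = 9.1 °C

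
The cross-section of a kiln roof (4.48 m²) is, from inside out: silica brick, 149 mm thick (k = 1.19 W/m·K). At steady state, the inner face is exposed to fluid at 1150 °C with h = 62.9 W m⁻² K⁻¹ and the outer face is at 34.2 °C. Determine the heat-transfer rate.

Series thermal resistances, inner to outer:
  R_conv,in = 1/(hA) = 1/(62.9·4.48) = 0.003549 K/W
  R_silica brick = L/(kA) = 0.149/(1.19·4.48) = 0.02795 K/W
ΣR = 0.003549 + 0.02795 = 0.03150 K/W
Q = ΔT/ΣR = (1150 °C − 34.2 °C)/0.03150 = 35400 W

Q = 35.4 kW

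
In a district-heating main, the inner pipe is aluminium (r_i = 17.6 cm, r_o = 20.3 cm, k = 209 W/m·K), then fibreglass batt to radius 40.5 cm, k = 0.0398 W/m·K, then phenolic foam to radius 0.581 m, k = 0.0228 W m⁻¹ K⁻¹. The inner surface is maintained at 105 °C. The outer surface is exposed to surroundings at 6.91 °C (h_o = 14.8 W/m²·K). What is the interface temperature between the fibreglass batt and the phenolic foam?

T = 53.9 °C

Series thermal resistances, inner to outer:
  R'_aluminium = ln(0.203/0.176)/(2πk) = 0.1427/(2π·209) = 1.087×10^-4 m·K/W
  R'_fibreglass batt = ln(0.405/0.203)/(2πk) = 0.6907/(2π·0.0398) = 2.762 m·K/W
  R'_phenolic foam = ln(0.581/0.405)/(2πk) = 0.3609/(2π·0.0228) = 2.519 m·K/W
  R'_conv,out = 1/(2πr h) = 1/(2π·0.581·14.8) = 0.01851 m·K/W
ΣR = 1.087×10^-4 + 2.762 + 2.519 + 0.01851 = 5.300 m·K/W
Q' = ΔT/ΣR = (105 °C − 6.91 °C)/5.300 = 18.51 W/m
From the inner boundary to the fibreglass batt/phenolic foam interface, ΣR_partial = 2.762 m·K/W.
T_interface = T_in − Q'·ΣR_partial = 105 °C − (18.51)(2.762) = 53.9 °C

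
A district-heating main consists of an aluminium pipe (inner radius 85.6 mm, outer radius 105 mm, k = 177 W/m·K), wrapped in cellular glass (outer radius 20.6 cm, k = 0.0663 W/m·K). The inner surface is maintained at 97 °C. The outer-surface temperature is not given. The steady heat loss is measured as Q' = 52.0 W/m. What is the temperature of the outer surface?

T_out = 12.9 °C

Series resistances:
  R'_aluminium = ln(0.105/0.0856)/(2πk) = 0.2043/(2π·177) = 1.837×10^-4 m·K/W
  R'_cellular glass = ln(0.206/0.105)/(2πk) = 0.6739/(2π·0.0663) = 1.618 m·K/W
ΣR = 1.618 m·K/W
ΔT = Q'·ΣR = 52.0 × 1.618 = 84.14 K
Heat flows outward, so T_out = T_in − ΔT = 97 − 84.14 = 12.9 °C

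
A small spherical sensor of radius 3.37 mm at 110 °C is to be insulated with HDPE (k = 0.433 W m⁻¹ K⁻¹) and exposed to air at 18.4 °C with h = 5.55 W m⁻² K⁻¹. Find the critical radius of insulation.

For a sphere, r_cr = 2k_ins/h = 2·0.433/5.55 = 0.156 m = 15.6 cm

r_cr = 15.6 cm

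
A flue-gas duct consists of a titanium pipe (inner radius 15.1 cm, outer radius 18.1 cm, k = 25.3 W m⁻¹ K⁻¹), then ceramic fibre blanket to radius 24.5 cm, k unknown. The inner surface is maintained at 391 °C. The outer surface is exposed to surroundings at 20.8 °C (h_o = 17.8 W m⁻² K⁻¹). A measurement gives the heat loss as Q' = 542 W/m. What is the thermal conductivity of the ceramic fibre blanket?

ΣR = ΔT/Q' = |391 − 20.8|/542 = 0.6830 m·K/W
Known resistances:
  R'_titanium = ln(0.181/0.151)/(2πk) = 0.1812/(2π·25.3) = 0.001140 m·K/W
  R'_conv,out = 1/(2πr h) = 1/(2π·0.245·17.8) = 0.03650 m·K/W
R_ceramic fibre blanket = ΣR − ΣR_known = 0.6830 − 0.03764 = 0.6454 m·K/W
ln(r₂/r₁)/(2πk) = 0.6454 ⇒ k = 0.3028/(2π·0.6454) = 0.0747 W/m·K

k = 0.0747 W/m·K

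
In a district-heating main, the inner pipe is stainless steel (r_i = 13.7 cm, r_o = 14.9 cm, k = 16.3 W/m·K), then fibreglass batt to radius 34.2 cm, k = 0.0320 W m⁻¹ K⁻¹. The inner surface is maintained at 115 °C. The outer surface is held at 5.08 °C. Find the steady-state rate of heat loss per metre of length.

Resistance network (inner→outer):
  R'_stainless steel = ln(0.149/0.137)/(2πk) = 0.08397/(2π·16.3) = 8.198×10^-4 m·K/W
  R'_fibreglass batt = ln(0.342/0.149)/(2πk) = 0.8309/(2π·0.0320) = 4.132 m·K/W
ΣR = 8.198×10^-4 + 4.132 = 4.133 m·K/W
Q' = ΔT/ΣR = (115 °C − 5.08 °C)/4.133 = 26.6 W/m

Q' = 26.6 W/m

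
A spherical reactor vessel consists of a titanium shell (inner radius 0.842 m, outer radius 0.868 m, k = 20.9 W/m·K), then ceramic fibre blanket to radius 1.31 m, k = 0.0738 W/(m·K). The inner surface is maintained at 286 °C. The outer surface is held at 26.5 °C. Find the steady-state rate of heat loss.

Q = 619 W

Series thermal resistances, inner to outer:
  R_titanium = (1/0.842 − 1/0.868)/(4πk) = 0.03557/(4π·20.9) = 1.355×10^-4 K/W
  R_ceramic fibre blanket = (1/0.868 − 1/1.31)/(4πk) = 0.3887/(4π·0.0738) = 0.4191 K/W
ΣR = 1.355×10^-4 + 0.4191 = 0.4192 K/W
Q = ΔT/ΣR = (286 °C − 26.5 °C)/0.4192 = 619 W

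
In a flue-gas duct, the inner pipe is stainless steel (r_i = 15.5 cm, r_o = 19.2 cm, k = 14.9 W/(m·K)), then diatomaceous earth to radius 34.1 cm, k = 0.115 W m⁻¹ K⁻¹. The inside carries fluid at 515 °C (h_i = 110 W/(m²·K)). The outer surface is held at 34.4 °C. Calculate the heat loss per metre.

Treat each layer as a resistance in series:
  R'_conv,in = 1/(2πr h) = 1/(2π·0.155·110) = 0.009335 m·K/W
  R'_stainless steel = ln(0.192/0.155)/(2πk) = 0.2141/(2π·14.9) = 0.002287 m·K/W
  R'_diatomaceous earth = ln(0.341/0.192)/(2πk) = 0.5744/(2π·0.115) = 0.7949 m·K/W
ΣR = 0.009335 + 0.002287 + 0.7949 = 0.8065 m·K/W
Q' = ΔT/ΣR = (515 °C − 34.4 °C)/0.8065 = 596 W/m

Q' = 596 W/m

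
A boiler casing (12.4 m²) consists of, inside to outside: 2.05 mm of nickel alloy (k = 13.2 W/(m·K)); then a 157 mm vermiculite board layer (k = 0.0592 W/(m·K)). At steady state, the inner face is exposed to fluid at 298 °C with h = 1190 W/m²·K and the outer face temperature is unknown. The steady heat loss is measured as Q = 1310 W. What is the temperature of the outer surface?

Series resistances:
  R_conv,in = 1/(hA) = 1/(1190·12.4) = 6.777×10^-5 K/W
  R_nickel alloy = L/(kA) = 0.00205/(13.2·12.4) = 1.252×10^-5 K/W
  R_vermiculite board = L/(kA) = 0.157/(0.0592·12.4) = 0.2139 K/W
ΣR = 0.2140 K/W
ΔT = Q·ΣR = 1310 × 0.2140 = 280.3 K
Heat flows outward, so T_out = T_in − ΔT = 298 − 280.3 = 17.7 °C

T_out = 17.7 °C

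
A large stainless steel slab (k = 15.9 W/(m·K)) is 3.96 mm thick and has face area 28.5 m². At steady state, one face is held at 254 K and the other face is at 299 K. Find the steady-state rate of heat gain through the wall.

Q = kA·ΔT/L = 15.9 × 28.5 × |254 K − 299 K| / 0.00396 = 5.15×10^6 W

Q = 5.15×10^6 W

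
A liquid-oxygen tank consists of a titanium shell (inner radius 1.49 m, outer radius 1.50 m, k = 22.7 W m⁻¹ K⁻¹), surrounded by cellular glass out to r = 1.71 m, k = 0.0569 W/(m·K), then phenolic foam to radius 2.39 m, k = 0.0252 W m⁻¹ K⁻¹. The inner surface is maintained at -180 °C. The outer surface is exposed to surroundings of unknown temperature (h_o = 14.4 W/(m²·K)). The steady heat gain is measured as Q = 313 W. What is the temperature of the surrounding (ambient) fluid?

Sum the resistances:
  R_titanium = (1/1.49 − 1/1.50)/(4πk) = 0.004474/(4π·22.7) = 1.569×10^-5 K/W
  R_cellular glass = (1/1.50 − 1/1.71)/(4πk) = 0.08187/(4π·0.0569) = 0.1145 K/W
  R_phenolic foam = (1/1.71 − 1/2.39)/(4πk) = 0.1664/(4π·0.0252) = 0.5254 K/W
  R_conv,out = 1/(4πr²h) = 1/(4π·2.39²·14.4) = 9.675×10^-4 K/W
ΣR = 0.6409 K/W
ΔT = Q·ΣR = 313 × 0.6409 = 200.6 K
Heat flows inward, so T_out = T_in + ΔT = -180 + 200.6 = 20.6 °C

T_out = 20.6 °C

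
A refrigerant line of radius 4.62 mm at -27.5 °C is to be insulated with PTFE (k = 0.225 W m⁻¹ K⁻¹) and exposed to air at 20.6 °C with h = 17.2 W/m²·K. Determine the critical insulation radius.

r_cr = 1.31 cm

For a cylinder, r_cr = k_ins/h = 0.225/17.2 = 0.0131 m = 1.31 cm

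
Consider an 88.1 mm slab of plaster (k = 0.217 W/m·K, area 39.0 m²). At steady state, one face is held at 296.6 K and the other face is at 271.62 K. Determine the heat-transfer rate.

Q = kA·ΔT/L = 0.217 × 39.0 × |296.6 K − 271.62 K| / 0.0881 = 2400 W

Q = 2400 W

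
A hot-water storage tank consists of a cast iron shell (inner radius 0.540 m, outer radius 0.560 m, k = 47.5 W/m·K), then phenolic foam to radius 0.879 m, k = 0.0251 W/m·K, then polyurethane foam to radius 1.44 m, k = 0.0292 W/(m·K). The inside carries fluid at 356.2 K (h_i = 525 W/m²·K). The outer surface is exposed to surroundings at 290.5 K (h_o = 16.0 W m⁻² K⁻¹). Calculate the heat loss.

Series thermal resistances, inner to outer:
  R_conv,in = 1/(4πr²h) = 1/(4π·0.540²·525) = 5.198×10^-4 K/W
  R_cast iron = (1/0.540 − 1/0.560)/(4πk) = 0.06614/(4π·47.5) = 1.108×10^-4 K/W
  R_phenolic foam = (1/0.560 − 1/0.879)/(4πk) = 0.6481/(4π·0.0251) = 2.055 K/W
  R_polyurethane foam = (1/0.879 − 1/1.44)/(4πk) = 0.4432/(4π·0.0292) = 1.208 K/W
  R_conv,out = 1/(4πr²h) = 1/(4π·1.44²·16.0) = 0.002399 K/W
ΣR = 5.198×10^-4 + 1.108×10^-4 + 2.055 + 1.208 + 0.002399 = 3.266 K/W
Q = ΔT/ΣR = (356.2 K − 290.5 K)/3.266 = 20.1 W

Q = 20.1 W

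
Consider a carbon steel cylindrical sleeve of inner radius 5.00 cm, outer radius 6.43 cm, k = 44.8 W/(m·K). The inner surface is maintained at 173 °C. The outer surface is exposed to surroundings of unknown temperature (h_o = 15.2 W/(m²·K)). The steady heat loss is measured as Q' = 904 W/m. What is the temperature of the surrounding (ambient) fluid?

Series resistances:
  R'_carbon steel = ln(0.0643/0.0500)/(2πk) = 0.2515/(2π·44.8) = 8.936×10^-4 m·K/W
  R'_conv,out = 1/(2πr h) = 1/(2π·0.0643·15.2) = 0.1628 m·K/W
ΣR = 0.1637 m·K/W
ΔT = Q'·ΣR = 904 × 0.1637 = 148.0 K
Heat flows outward, so T_out = T_in − ΔT = 173 − 148.0 = 25.0 °C

T_out = 25.0 °C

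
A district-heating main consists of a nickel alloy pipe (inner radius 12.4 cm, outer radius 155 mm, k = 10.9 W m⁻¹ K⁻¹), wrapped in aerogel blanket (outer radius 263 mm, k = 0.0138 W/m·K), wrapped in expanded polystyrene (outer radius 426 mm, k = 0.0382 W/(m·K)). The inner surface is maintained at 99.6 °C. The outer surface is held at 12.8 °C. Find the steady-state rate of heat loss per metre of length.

Q' = 10.7 W/m

Resistance network (inner→outer):
  R'_nickel alloy = ln(0.155/0.124)/(2πk) = 0.2231/(2π·10.9) = 0.003258 m·K/W
  R'_aerogel blanket = ln(0.263/0.155)/(2πk) = 0.5287/(2π·0.0138) = 6.098 m·K/W
  R'_expanded polystyrene = ln(0.426/0.263)/(2πk) = 0.4823/(2π·0.0382) = 2.009 m·K/W
ΣR = 0.003258 + 6.098 + 2.009 = 8.110 m·K/W
Q' = ΔT/ΣR = (99.6 °C − 12.8 °C)/8.110 = 10.7 W/m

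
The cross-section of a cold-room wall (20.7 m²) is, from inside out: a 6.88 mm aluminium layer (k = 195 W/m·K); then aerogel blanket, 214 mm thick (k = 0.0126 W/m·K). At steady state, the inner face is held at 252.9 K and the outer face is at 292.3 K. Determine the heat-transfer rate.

Treat each layer as a resistance in series:
  R_aluminium = L/(kA) = 0.00688/(195·20.7) = 1.704×10^-6 K/W
  R_aerogel blanket = L/(kA) = 0.214/(0.0126·20.7) = 0.8205 K/W
ΣR = 1.704×10^-6 + 0.8205 = 0.8205 K/W
Q = ΔT/ΣR = (252.9 K − 292.3 K)/0.8205 = -48.0 W
(Negative Q ⇒ heat flows inward; heat gain = 48.0 W.)

Q = 48.0 W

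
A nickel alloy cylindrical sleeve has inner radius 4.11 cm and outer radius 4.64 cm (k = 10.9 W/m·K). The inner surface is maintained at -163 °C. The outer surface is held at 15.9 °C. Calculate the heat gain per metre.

Q' = 2πk·ΔT/ln(r₂/r₁) = 2π × 10.9 × 178.9 / ln(0.0464/0.0411) = 1.01×10^5 W/m

Q' = 1.01×10^5 W/m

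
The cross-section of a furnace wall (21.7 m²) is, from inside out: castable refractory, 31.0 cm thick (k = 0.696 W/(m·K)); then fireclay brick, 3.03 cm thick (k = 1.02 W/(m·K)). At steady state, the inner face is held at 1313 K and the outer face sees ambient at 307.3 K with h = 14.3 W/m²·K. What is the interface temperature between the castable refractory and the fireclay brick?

T = 491 K

Series thermal resistances, inner to outer:
  R_castable refractory = L/(kA) = 0.310/(0.696·21.7) = 0.02053 K/W
  R_fireclay brick = L/(kA) = 0.0303/(1.02·21.7) = 0.001369 K/W
  R_conv,out = 1/(hA) = 1/(14.3·21.7) = 0.003223 K/W
ΣR = 0.02053 + 0.001369 + 0.003223 = 0.02512 K/W
Q = ΔT/ΣR = (1313 K − 307.3 K)/0.02512 = 40040 W
From the inner boundary to the castable refractory/fireclay brick interface, ΣR_partial = 0.02053 K/W.
T_interface = T_in − Q·ΣR_partial = 1313 K − (40040)(0.02053) = 491 K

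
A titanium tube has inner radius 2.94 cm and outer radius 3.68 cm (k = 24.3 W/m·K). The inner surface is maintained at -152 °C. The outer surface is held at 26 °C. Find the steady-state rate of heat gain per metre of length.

Q' = 2πk·ΔT/ln(r₂/r₁) = 2π × 24.3 × 178 / ln(0.0368/0.0294) = 1.21×10^5 W/m

Q' = 1.21×10^5 W/m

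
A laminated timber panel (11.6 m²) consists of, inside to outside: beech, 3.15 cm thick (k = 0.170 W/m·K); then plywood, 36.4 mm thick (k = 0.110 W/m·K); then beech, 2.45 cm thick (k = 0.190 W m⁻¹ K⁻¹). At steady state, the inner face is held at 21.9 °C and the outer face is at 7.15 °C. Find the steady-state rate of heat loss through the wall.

Resistance network (inner→outer):
  R_beech = L/(kA) = 0.0315/(0.170·11.6) = 0.01597 K/W
  R_plywood = L/(kA) = 0.0364/(0.110·11.6) = 0.02853 K/W
  R_beech = L/(kA) = 0.0245/(0.190·11.6) = 0.01112 K/W
ΣR = 0.01597 + 0.02853 + 0.01112 = 0.05562 K/W
Q = ΔT/ΣR = (21.9 °C − 7.15 °C)/0.05562 = 265 W

Q = 265 W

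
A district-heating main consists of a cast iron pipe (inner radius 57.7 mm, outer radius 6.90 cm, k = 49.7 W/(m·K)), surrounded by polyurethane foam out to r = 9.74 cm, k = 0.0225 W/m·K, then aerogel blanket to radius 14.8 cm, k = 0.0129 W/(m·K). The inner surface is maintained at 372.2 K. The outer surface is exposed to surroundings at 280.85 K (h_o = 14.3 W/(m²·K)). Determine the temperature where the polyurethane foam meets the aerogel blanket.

Treat each layer as a resistance in series:
  R'_cast iron = ln(0.0690/0.0577)/(2πk) = 0.1788/(2π·49.7) = 5.727×10^-4 m·K/W
  R'_polyurethane foam = ln(0.0974/0.0690)/(2πk) = 0.3447/(2π·0.0225) = 2.438 m·K/W
  R'_aerogel blanket = ln(0.148/0.0974)/(2πk) = 0.4184/(2π·0.0129) = 5.162 m·K/W
  R'_conv,out = 1/(2πr h) = 1/(2π·0.148·14.3) = 0.07520 m·K/W
ΣR = 5.727×10^-4 + 2.438 + 5.162 + 0.07520 = 7.676 m·K/W
Q' = ΔT/ΣR = (372.2 K − 280.85 K)/7.676 = 11.90 W/m
From the inner boundary to the polyurethane foam/aerogel blanket interface, ΣR_partial = 2.439 m·K/W.
T_interface = T_in − Q'·ΣR_partial = 372.2 K − (11.90)(2.439) = 343.2 K

T = 343.2 K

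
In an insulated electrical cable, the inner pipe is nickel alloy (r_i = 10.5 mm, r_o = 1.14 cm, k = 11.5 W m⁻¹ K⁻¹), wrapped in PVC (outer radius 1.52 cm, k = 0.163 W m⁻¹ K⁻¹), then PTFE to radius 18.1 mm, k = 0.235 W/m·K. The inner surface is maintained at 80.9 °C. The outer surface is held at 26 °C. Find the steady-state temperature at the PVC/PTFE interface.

T = 42.2 °C

Series thermal resistances, inner to outer:
  R'_nickel alloy = ln(0.0114/0.0105)/(2πk) = 0.08224/(2π·11.5) = 0.001138 m·K/W
  R'_PVC = ln(0.0152/0.0114)/(2πk) = 0.2877/(2π·0.163) = 0.2809 m·K/W
  R'_PTFE = ln(0.0181/0.0152)/(2πk) = 0.1746/(2π·0.235) = 0.1183 m·K/W
ΣR = 0.001138 + 0.2809 + 0.1183 = 0.4003 m·K/W
Q' = ΔT/ΣR = (80.9 °C − 26 °C)/0.4003 = 137.1 W/m
From the inner boundary to the PVC/PTFE interface, ΣR_partial = 0.2820 m·K/W.
T_interface = T_in − Q'·ΣR_partial = 80.9 °C − (137.1)(0.2820) = 42.2 °C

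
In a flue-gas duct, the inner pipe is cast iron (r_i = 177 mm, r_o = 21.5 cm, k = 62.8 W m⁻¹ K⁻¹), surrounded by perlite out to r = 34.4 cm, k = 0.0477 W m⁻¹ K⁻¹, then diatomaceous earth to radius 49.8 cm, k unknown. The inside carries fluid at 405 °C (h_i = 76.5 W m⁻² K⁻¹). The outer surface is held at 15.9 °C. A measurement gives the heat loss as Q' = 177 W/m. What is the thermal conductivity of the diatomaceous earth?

ΣR = ΔT/Q' = |405 − 15.9|/177 = 2.198 m·K/W
Known resistances:
  R'_conv,in = 1/(2πr h) = 1/(2π·0.177·76.5) = 0.01175 m·K/W
  R'_cast iron = ln(0.215/0.177)/(2πk) = 0.1945/(2π·62.8) = 4.929×10^-4 m·K/W
  R'_perlite = ln(0.344/0.215)/(2πk) = 0.4700/(2π·0.0477) = 1.568 m·K/W
R_diatomaceous earth = ΣR − ΣR_known = 2.198 − 1.580 = 0.6180 m·K/W
ln(r₂/r₁)/(2πk) = 0.6180 ⇒ k = 0.3700/(2π·0.6180) = 0.0953 W/m·K

k = 0.0953 W/m·K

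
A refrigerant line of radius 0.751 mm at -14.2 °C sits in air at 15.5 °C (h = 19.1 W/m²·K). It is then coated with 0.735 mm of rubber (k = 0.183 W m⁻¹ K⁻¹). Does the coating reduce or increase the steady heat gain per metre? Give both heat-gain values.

increases: 2.68 → 4.79 W/m

Critical radius for a cylinder: r_cr = k/h = 0.00958 m = 0.958 cm.
Outer radius after coating: r₂ = 7.51×10^-4 + 7.35×10^-4 = 0.001486 m.
Since r₁ < r_cr and r₂ ≤ r_cr, the coating moves toward the maximum at r_cr — heat gain rises.
Bare: R = 1/(2πr₁h) = 11.10 m·K/W; Q = 29.7/11.10 = 2.68 W/m.
Coated: R = R_cond + R_conv = 6.201 m·K/W; Q = 29.7/6.201 = 4.79 W/m.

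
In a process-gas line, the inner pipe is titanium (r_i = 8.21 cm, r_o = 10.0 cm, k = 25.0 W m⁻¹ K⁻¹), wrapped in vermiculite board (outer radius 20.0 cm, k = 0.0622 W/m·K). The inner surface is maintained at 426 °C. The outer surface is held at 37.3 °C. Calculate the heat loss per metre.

Q' = 219 W/m

Resistance network (inner→outer):
  R'_titanium = ln(0.100/0.0821)/(2πk) = 0.1972/(2π·25.0) = 0.001256 m·K/W
  R'_vermiculite board = ln(0.200/0.100)/(2πk) = 0.6931/(2π·0.0622) = 1.774 m·K/W
ΣR = 0.001256 + 1.774 = 1.775 m·K/W
Q' = ΔT/ΣR = (426 °C − 37.3 °C)/1.775 = 219 W/m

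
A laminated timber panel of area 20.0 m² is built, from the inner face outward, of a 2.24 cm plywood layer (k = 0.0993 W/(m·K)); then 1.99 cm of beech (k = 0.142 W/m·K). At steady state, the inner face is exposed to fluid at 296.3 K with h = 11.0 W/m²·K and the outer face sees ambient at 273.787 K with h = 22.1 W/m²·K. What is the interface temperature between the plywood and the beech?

Series thermal resistances, inner to outer:
  R_conv,in = 1/(hA) = 1/(11.0·20.0) = 0.004545 K/W
  R_plywood = L/(kA) = 0.0224/(0.0993·20.0) = 0.01128 K/W
  R_beech = L/(kA) = 0.0199/(0.142·20.0) = 0.007007 K/W
  R_conv,out = 1/(hA) = 1/(22.1·20.0) = 0.002262 K/W
ΣR = 0.004545 + 0.01128 + 0.007007 + 0.002262 = 0.02509 K/W
Q = ΔT/ΣR = (296.3 K − 273.787 K)/0.02509 = 897.3 W
From the inner boundary to the plywood/beech interface, ΣR_partial = 0.01582 K/W.
T_interface = T_in − Q·ΣR_partial = 296.3 K − (897.3)(0.01582) = 282.10 K

T = 282.10 K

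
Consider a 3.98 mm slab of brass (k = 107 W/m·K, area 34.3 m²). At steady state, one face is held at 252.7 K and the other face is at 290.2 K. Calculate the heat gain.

Q = kA·ΔT/L = 107 × 34.3 × |252.7 K − 290.2 K| / 0.00398 = 3.46×10^7 W

Q = 34600 kW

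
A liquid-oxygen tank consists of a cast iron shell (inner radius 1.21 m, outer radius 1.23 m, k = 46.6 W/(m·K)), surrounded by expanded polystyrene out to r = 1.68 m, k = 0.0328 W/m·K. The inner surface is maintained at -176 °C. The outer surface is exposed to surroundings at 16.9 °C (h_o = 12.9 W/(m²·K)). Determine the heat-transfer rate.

Q = 364 W

Series thermal resistances, inner to outer:
  R_cast iron = (1/1.21 − 1/1.23)/(4πk) = 0.01344/(4π·46.6) = 2.295×10^-5 K/W
  R_expanded polystyrene = (1/1.23 − 1/1.68)/(4πk) = 0.2178/(4π·0.0328) = 0.5283 K/W
  R_conv,out = 1/(4πr²h) = 1/(4π·1.68²·12.9) = 0.002186 K/W
ΣR = 2.295×10^-5 + 0.5283 + 0.002186 = 0.5305 K/W
Q = ΔT/ΣR = (-176 °C − 16.9 °C)/0.5305 = -364 W
(Negative Q ⇒ heat flows inward; heat gain = 364 W.)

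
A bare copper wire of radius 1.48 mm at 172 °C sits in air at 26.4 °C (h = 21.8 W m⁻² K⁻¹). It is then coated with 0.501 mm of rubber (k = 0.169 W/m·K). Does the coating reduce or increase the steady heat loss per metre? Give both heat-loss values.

Critical radius for a cylinder: r_cr = k/h = 0.00775 m = 0.775 cm.
Outer radius after coating: r₂ = 0.00148 + 5.01×10^-4 = 0.001981 m.
Since r₁ < r_cr and r₂ ≤ r_cr, the coating moves toward the maximum at r_cr — heat loss rises.
Bare: R = 1/(2πr₁h) = 4.933 m·K/W; Q = 145.6/4.933 = 29.5 W/m.
Coated: R = R_cond + R_conv = 3.960 m·K/W; Q = 145.6/3.960 = 36.8 W/m.

increases: 29.5 → 36.8 W/m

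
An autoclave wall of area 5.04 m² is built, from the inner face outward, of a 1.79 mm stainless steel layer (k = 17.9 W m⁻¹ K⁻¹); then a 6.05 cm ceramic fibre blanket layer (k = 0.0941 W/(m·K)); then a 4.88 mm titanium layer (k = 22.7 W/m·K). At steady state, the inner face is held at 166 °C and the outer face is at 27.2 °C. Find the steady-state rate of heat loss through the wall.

Q = 1090 W

Treat each layer as a resistance in series:
  R_stainless steel = L/(kA) = 0.00179/(17.9·5.04) = 1.984×10^-5 K/W
  R_ceramic fibre blanket = L/(kA) = 0.0605/(0.0941·5.04) = 0.1276 K/W
  R_titanium = L/(kA) = 0.00488/(22.7·5.04) = 4.265×10^-5 K/W
ΣR = 1.984×10^-5 + 0.1276 + 4.265×10^-5 = 0.1277 K/W
Q = ΔT/ΣR = (166 °C − 27.2 °C)/0.1277 = 1090 W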